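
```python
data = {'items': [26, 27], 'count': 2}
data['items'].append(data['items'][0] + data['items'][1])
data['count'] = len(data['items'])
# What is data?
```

After line 1: data = {'items': [26, 27], 'count': 2}
After line 2 (append 26 + 27 = 53): data = {'items': [26, 27, 53], 'count': 2}
After line 3 (count = len(items) = 3): data = {'items': [26, 27, 53], 'count': 3}

{'items': [26, 27, 53], 'count': 3}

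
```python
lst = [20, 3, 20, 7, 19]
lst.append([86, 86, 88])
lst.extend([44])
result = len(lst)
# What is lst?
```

After line 1: lst = [20, 3, 20, 7, 19]
After line 2 (append adds [86, 86, 88] as single element): lst = [20, 3, 20, 7, 19, [86, 86, 88]]
After line 3 (extend unpacks [44], adds 44): lst = [20, 3, 20, 7, 19, [86, 86, 88], 44]
After line 4: result = len(lst) = 7

[20, 3, 20, 7, 19, [86, 86, 88], 44]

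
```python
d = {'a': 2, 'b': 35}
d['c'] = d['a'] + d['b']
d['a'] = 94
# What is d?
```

After line 1: d = {'a': 2, 'b': 35}
After line 2 (d['c'] = 2 + 35): d = {'a': 2, 'b': 35, 'c': 37}
After line 3: d = {'a': 94, 'b': 35, 'c': 37}

{'a': 94, 'b': 35, 'c': 37}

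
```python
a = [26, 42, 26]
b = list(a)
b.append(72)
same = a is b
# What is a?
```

After line 1: a = [26, 42, 26]
After line 2 (b = list(a) is a shallow copy, new object): a = [26, 42, 26], b = [26, 42, 26]
After line 3 (append only mutates b): a = [26, 42, 26], b = [26, 42, 26, 72]
After line 4 (same = a is b; different objects -> False): same = False

[26, 42, 26]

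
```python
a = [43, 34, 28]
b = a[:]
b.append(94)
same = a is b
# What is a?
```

After line 1: a = [43, 34, 28]
After line 2 (b = a[:] is a shallow copy, new object): a = [43, 34, 28], b = [43, 34, 28]
After line 3 (append only mutates b): a = [43, 34, 28], b = [43, 34, 28, 94]
After line 4 (same = a is b; different objects -> False): same = False

[43, 34, 28]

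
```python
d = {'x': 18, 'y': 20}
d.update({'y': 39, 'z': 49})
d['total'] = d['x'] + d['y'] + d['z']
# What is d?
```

After line 1: d = {'x': 18, 'y': 20}
After line 2 (y overwritten, z added): d = {'x': 18, 'y': 39, 'z': 49}
After line 3 (total = 18 + 39 + 49 = 106): d = {'x': 18, 'y': 39, 'z': 49, 'total': 106}

{'x': 18, 'y': 39, 'z': 49, 'total': 106}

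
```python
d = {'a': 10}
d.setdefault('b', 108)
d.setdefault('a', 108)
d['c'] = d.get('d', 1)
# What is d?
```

After line 1: d = {'a': 10}
After line 2 (setdefault adds 'b'=108): d = {'a': 10, 'b': 108}
After line 3 (setdefault 'a' no-op, already exists): d = {'a': 10, 'b': 108}
After line 4 (get('d', 1) returns default since 'd' not in d): d = {'a': 10, 'b': 108, 'c': 1}

{'a': 10, 'b': 108, 'c': 1}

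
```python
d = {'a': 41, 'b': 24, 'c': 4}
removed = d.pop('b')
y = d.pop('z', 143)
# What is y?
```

After line 1: d = {'a': 41, 'b': 24, 'c': 4}
After line 2 (pop 'b' returns 24): d = {'a': 41, 'c': 4}, removed = 24
After line 3 (pop 'z' missing, returns default 143): d = {'a': 41, 'c': 4}, y = 143

143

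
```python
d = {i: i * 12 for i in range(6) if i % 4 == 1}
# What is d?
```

{1: 12, 5: 60}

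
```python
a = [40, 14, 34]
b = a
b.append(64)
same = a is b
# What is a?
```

After line 1: a = [40, 14, 34]
After line 2 (b = a is an alias, same object): a = [40, 14, 34], b = [40, 14, 34]
After line 3 (b.append mutates the shared list): a = [40, 14, 34, 64], b = [40, 14, 34, 64]
After line 4 (same = a is b; same object -> True): same = True

[40, 14, 34, 64]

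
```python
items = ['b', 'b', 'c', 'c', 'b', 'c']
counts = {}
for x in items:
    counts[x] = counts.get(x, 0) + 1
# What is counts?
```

Initial: counts = {}, items = ['b', 'b', 'c', 'c', 'b', 'c']
See 'b': counts = {'b': 1}
See 'b': counts = {'b': 2}
See 'c': counts = {'b': 2, 'c': 1}
See 'c': counts = {'b': 2, 'c': 2}
See 'b': counts = {'b': 3, 'c': 2}
See 'c': counts = {'b': 3, 'c': 3}

{'b': 3, 'c': 3}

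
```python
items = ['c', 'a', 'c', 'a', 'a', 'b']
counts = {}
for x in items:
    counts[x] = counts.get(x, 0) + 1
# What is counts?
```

Initial: counts = {}, items = ['c', 'a', 'c', 'a', 'a', 'b']
See 'c': counts = {'c': 1}
See 'a': counts = {'c': 1, 'a': 1}
See 'c': counts = {'c': 2, 'a': 1}
See 'a': counts = {'c': 2, 'a': 2}
See 'a': counts = {'c': 2, 'a': 3}
See 'b': counts = {'c': 2, 'a': 3, 'b': 1}

{'c': 2, 'a': 3, 'b': 1}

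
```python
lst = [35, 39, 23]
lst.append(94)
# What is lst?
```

[35, 39, 23, 94]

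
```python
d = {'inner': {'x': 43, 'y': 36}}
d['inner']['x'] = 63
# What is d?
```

After line 1: d = {'inner': {'x': 43, 'y': 36}}
After line 2 (inner x overwritten): d = {'inner': {'x': 63, 'y': 36}}

{'inner': {'x': 63, 'y': 36}}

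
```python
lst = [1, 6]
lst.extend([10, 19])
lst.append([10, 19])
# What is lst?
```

After line 1: lst = [1, 6]
After line 2 (extend unpacks [10, 19]): lst = [1, 6, 10, 19]
After line 3 (append adds [10, 19] as single element): lst = [1, 6, 10, 19, [10, 19]]

[1, 6, 10, 19, [10, 19]]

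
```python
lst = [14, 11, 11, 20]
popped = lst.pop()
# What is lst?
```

[14, 11, 11]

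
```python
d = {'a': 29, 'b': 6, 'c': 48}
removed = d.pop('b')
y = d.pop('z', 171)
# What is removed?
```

After line 1: d = {'a': 29, 'b': 6, 'c': 48}
After line 2 (pop 'b' returns 6): d = {'a': 29, 'c': 48}, removed = 6
After line 3 (pop 'z' missing, returns default 171): d = {'a': 29, 'c': 48}, y = 171

6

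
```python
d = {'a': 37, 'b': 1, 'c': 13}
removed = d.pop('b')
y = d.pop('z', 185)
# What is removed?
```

After line 1: d = {'a': 37, 'b': 1, 'c': 13}
After line 2 (pop 'b' returns 1): d = {'a': 37, 'c': 13}, removed = 1
After line 3 (pop 'z' missing, returns default 185): d = {'a': 37, 'c': 13}, y = 185

1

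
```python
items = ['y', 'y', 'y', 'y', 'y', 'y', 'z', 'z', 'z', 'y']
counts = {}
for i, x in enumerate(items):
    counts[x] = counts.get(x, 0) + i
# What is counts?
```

Initial: counts = {}, items = ['y', 'y', 'y', 'y', 'y', 'y', 'z', 'z', 'z', 'y']
i=0, x='y': counts = {'y': 0}
i=1, x='y': counts = {'y': 1}
i=2, x='y': counts = {'y': 3}
i=3, x='y': counts = {'y': 6}
i=4, x='y': counts = {'y': 10}
i=5, x='y': counts = {'y': 15}
i=6, x='z': counts = {'y': 15, 'z': 6}
i=7, x='z': counts = {'y': 15, 'z': 13}
i=8, x='z': counts = {'y': 15, 'z': 21}
i=9, x='y': counts = {'y': 24, 'z': 21}

{'y': 24, 'z': 21}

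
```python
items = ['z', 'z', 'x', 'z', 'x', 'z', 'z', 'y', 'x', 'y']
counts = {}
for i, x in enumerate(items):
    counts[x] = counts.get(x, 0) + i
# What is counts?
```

Initial: counts = {}, items = ['z', 'z', 'x', 'z', 'x', 'z', 'z', 'y', 'x', 'y']
i=0, x='z': counts = {'z': 0}
i=1, x='z': counts = {'z': 1}
i=2, x='x': counts = {'z': 1, 'x': 2}
i=3, x='z': counts = {'z': 4, 'x': 2}
i=4, x='x': counts = {'z': 4, 'x': 6}
i=5, x='z': counts = {'z': 9, 'x': 6}
i=6, x='z': counts = {'z': 15, 'x': 6}
i=7, x='y': counts = {'z': 15, 'x': 6, 'y': 7}
i=8, x='x': counts = {'z': 15, 'x': 14, 'y': 7}
i=9, x='y': counts = {'z': 15, 'x': 14, 'y': 16}

{'z': 15, 'x': 14, 'y': 16}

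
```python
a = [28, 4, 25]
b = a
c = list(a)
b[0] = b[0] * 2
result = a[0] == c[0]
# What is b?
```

After line 1: a = [28, 4, 25]
After line 2 (b = a, alias): a = [28, 4, 25], b = [28, 4, 25]
After line 3 (c = list(a) is a copy, new object): c = [28, 4, 25]
After line 4 (b[0] = 28 * 2 = 56; mutates shared a/b): a = b = [56, 4, 25], c = [28, 4, 25]
After line 5 (a[0] = 56, c[0] = 28; result = False)

[56, 4, 25]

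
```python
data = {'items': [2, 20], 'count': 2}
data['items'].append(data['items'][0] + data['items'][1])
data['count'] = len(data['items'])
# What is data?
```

After line 1: data = {'items': [2, 20], 'count': 2}
After line 2 (append 2 + 20 = 22): data = {'items': [2, 20, 22], 'count': 2}
After line 3 (count = len(items) = 3): data = {'items': [2, 20, 22], 'count': 3}

{'items': [2, 20, 22], 'count': 3}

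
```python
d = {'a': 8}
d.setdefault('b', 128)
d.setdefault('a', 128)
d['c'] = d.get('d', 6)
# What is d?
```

After line 1: d = {'a': 8}
After line 2 (setdefault adds 'b'=128): d = {'a': 8, 'b': 128}
After line 3 (setdefault 'a' no-op, already exists): d = {'a': 8, 'b': 128}
After line 4 (get('d', 6) returns default since 'd' not in d): d = {'a': 8, 'b': 128, 'c': 6}

{'a': 8, 'b': 128, 'c': 6}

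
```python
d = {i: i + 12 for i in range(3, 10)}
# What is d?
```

{3: 15, 4: 16, 5: 17, 6: 18, 7: 19, 8: 20, 9: 21}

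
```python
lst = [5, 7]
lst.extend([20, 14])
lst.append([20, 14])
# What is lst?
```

After line 1: lst = [5, 7]
After line 2 (extend unpacks [20, 14]): lst = [5, 7, 20, 14]
After line 3 (append adds [20, 14] as single element): lst = [5, 7, 20, 14, [20, 14]]

[5, 7, 20, 14, [20, 14]]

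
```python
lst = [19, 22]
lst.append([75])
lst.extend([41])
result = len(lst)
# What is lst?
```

After line 1: lst = [19, 22]
After line 2 (append adds [75] as single element): lst = [19, 22, [75]]
After line 3 (extend unpacks [41], adds 41): lst = [19, 22, [75], 41]
After line 4: result = len(lst) = 4

[19, 22, [75], 41]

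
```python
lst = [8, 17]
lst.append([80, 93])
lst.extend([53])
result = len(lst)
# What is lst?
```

After line 1: lst = [8, 17]
After line 2 (append adds [80, 93] as single element): lst = [8, 17, [80, 93]]
After line 3 (extend unpacks [53], adds 53): lst = [8, 17, [80, 93], 53]
After line 4: result = len(lst) = 4

[8, 17, [80, 93], 53]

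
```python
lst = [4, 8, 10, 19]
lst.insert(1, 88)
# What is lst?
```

[4, 88, 8, 10, 19]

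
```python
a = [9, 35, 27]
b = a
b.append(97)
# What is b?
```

After line 1: a = [9, 35, 27]
After line 2 (b = a is an alias, same object): a = [9, 35, 27], b = [9, 35, 27]
After line 3 (b.append mutates the shared list): a = [9, 35, 27, 97], b = [9, 35, 27, 97]

[9, 35, 27, 97]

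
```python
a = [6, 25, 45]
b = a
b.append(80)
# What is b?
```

After line 1: a = [6, 25, 45]
After line 2 (b = a is an alias, same object): a = [6, 25, 45], b = [6, 25, 45]
After line 3 (b.append mutates the shared list): a = [6, 25, 45, 80], b = [6, 25, 45, 80]

[6, 25, 45, 80]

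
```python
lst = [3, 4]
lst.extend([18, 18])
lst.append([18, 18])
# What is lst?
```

After line 1: lst = [3, 4]
After line 2 (extend unpacks [18, 18]): lst = [3, 4, 18, 18]
After line 3 (append adds [18, 18] as single element): lst = [3, 4, 18, 18, [18, 18]]

[3, 4, 18, 18, [18, 18]]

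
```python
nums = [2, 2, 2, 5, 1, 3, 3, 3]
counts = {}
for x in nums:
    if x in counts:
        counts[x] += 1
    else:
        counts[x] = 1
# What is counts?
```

Initial: counts = {}, nums = [2, 2, 2, 5, 1, 3, 3, 3]
See 2: counts = {2: 1}
See 2: counts = {2: 2}
See 2: counts = {2: 3}
See 5: counts = {2: 3, 5: 1}
See 1: counts = {2: 3, 5: 1, 1: 1}
See 3: counts = {2: 3, 5: 1, 1: 1, 3: 1}
See 3: counts = {2: 3, 5: 1, 1: 1, 3: 2}
See 3: counts = {2: 3, 5: 1, 1: 1, 3: 3}

{2: 3, 5: 1, 1: 1, 3: 3}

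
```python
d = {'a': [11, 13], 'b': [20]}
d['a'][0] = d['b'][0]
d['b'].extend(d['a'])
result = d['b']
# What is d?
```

After line 1: d = {'a': [11, 13], 'b': [20]}
After line 2 (a[0] = b[0] = 20): d = {'a': [20, 13], 'b': [20]}
After line 3 (b.extend(a) appends [20, 13]): d = {'a': [20, 13], 'b': [20, 20, 13]}
After line 4: result = d['b'] = [20, 20, 13]

{'a': [20, 13], 'b': [20, 20, 13]}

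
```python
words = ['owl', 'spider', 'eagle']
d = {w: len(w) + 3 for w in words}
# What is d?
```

{'owl': 6, 'spider': 9, 'eagle': 8}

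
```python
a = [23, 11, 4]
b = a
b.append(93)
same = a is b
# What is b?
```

After line 1: a = [23, 11, 4]
After line 2 (b = a is an alias, same object): a = [23, 11, 4], b = [23, 11, 4]
After line 3 (b.append mutates the shared list): a = [23, 11, 4, 93], b = [23, 11, 4, 93]
After line 4 (same = a is b; same object -> True): same = True

[23, 11, 4, 93]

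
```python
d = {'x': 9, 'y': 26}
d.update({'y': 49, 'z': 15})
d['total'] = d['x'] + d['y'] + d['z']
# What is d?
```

After line 1: d = {'x': 9, 'y': 26}
After line 2 (y overwritten, z added): d = {'x': 9, 'y': 49, 'z': 15}
After line 3 (total = 9 + 49 + 15 = 73): d = {'x': 9, 'y': 49, 'z': 15, 'total': 73}

{'x': 9, 'y': 49, 'z': 15, 'total': 73}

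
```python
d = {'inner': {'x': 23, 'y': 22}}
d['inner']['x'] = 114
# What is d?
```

After line 1: d = {'inner': {'x': 23, 'y': 22}}
After line 2 (inner x overwritten): d = {'inner': {'x': 114, 'y': 22}}

{'inner': {'x': 114, 'y': 22}}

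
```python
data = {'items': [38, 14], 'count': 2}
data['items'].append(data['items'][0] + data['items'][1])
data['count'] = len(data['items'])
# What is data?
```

After line 1: data = {'items': [38, 14], 'count': 2}
After line 2 (append 38 + 14 = 52): data = {'items': [38, 14, 52], 'count': 2}
After line 3 (count = len(items) = 3): data = {'items': [38, 14, 52], 'count': 3}

{'items': [38, 14, 52], 'count': 3}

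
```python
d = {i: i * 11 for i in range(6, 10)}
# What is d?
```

{6: 66, 7: 77, 8: 88, 9: 99}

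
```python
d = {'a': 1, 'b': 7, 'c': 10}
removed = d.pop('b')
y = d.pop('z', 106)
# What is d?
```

After line 1: d = {'a': 1, 'b': 7, 'c': 10}
After line 2 (pop 'b' returns 7): d = {'a': 1, 'c': 10}, removed = 7
After line 3 (pop 'z' missing, returns default 106): d = {'a': 1, 'c': 10}, y = 106

{'a': 1, 'c': 10}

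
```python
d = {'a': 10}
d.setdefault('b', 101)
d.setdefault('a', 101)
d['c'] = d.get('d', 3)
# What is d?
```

After line 1: d = {'a': 10}
After line 2 (setdefault adds 'b'=101): d = {'a': 10, 'b': 101}
After line 3 (setdefault 'a' no-op, already exists): d = {'a': 10, 'b': 101}
After line 4 (get('d', 3) returns default since 'd' not in d): d = {'a': 10, 'b': 101, 'c': 3}

{'a': 10, 'b': 101, 'c': 3}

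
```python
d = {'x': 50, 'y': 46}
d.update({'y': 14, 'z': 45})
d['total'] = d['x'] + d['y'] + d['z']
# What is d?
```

After line 1: d = {'x': 50, 'y': 46}
After line 2 (y overwritten, z added): d = {'x': 50, 'y': 14, 'z': 45}
After line 3 (total = 50 + 14 + 45 = 109): d = {'x': 50, 'y': 14, 'z': 45, 'total': 109}

{'x': 50, 'y': 14, 'z': 45, 'total': 109}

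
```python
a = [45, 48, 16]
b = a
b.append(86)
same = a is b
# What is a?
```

After line 1: a = [45, 48, 16]
After line 2 (b = a is an alias, same object): a = [45, 48, 16], b = [45, 48, 16]
After line 3 (b.append mutates the shared list): a = [45, 48, 16, 86], b = [45, 48, 16, 86]
After line 4 (same = a is b; same object -> True): same = True

[45, 48, 16, 86]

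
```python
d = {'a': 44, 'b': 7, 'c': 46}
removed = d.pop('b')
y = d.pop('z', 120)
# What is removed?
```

After line 1: d = {'a': 44, 'b': 7, 'c': 46}
After line 2 (pop 'b' returns 7): d = {'a': 44, 'c': 46}, removed = 7
After line 3 (pop 'z' missing, returns default 120): d = {'a': 44, 'c': 46}, y = 120

7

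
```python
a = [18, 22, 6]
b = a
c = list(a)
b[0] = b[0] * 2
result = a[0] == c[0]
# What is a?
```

After line 1: a = [18, 22, 6]
After line 2 (b = a, alias): a = [18, 22, 6], b = [18, 22, 6]
After line 3 (c = list(a) is a copy, new object): c = [18, 22, 6]
After line 4 (b[0] = 18 * 2 = 36; mutates shared a/b): a = b = [36, 22, 6], c = [18, 22, 6]
After line 5 (a[0] = 36, c[0] = 18; result = False)

[36, 22, 6]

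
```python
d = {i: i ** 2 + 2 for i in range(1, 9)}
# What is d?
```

{1: 3, 2: 6, 3: 11, 4: 18, 5: 27, 6: 38, 7: 51, 8: 66}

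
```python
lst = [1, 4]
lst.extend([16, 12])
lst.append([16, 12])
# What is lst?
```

After line 1: lst = [1, 4]
After line 2 (extend unpacks [16, 12]): lst = [1, 4, 16, 12]
After line 3 (append adds [16, 12] as single element): lst = [1, 4, 16, 12, [16, 12]]

[1, 4, 16, 12, [16, 12]]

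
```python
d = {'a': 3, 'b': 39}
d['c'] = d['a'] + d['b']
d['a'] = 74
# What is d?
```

After line 1: d = {'a': 3, 'b': 39}
After line 2 (d['c'] = 3 + 39): d = {'a': 3, 'b': 39, 'c': 42}
After line 3: d = {'a': 74, 'b': 39, 'c': 42}

{'a': 74, 'b': 39, 'c': 42}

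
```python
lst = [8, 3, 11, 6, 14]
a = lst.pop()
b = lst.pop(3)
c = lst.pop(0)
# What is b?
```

After line 1: lst = [8, 3, 11, 6, 14]
After line 2 (pop() -> a = 14): lst = [8, 3, 11, 6]
After line 3 (pop(3) -> b = 6): lst = [8, 3, 11]
After line 4 (pop(0) -> c = 8): lst = [3, 11]

6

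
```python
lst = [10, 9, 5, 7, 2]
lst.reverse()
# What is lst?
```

[2, 7, 5, 9, 10]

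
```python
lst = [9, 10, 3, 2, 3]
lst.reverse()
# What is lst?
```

[3, 2, 3, 10, 9]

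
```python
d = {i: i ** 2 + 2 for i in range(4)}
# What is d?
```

{0: 2, 1: 3, 2: 6, 3: 11}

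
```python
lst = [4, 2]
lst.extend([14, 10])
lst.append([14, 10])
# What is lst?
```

After line 1: lst = [4, 2]
After line 2 (extend unpacks [14, 10]): lst = [4, 2, 14, 10]
After line 3 (append adds [14, 10] as single element): lst = [4, 2, 14, 10, [14, 10]]

[4, 2, 14, 10, [14, 10]]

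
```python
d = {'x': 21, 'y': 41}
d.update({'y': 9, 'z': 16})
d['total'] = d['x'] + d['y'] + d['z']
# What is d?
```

After line 1: d = {'x': 21, 'y': 41}
After line 2 (y overwritten, z added): d = {'x': 21, 'y': 9, 'z': 16}
After line 3 (total = 21 + 9 + 16 = 46): d = {'x': 21, 'y': 9, 'z': 16, 'total': 46}

{'x': 21, 'y': 9, 'z': 16, 'total': 46}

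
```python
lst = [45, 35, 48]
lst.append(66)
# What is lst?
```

[45, 35, 48, 66]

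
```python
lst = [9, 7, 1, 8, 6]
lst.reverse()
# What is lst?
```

[6, 8, 1, 7, 9]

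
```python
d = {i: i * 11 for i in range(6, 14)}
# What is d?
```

{6: 66, 7: 77, 8: 88, 9: 99, 10: 110, 11: 121, 12: 132, 13: 143}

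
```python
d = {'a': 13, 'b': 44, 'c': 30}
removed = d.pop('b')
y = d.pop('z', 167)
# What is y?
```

After line 1: d = {'a': 13, 'b': 44, 'c': 30}
After line 2 (pop 'b' returns 44): d = {'a': 13, 'c': 30}, removed = 44
After line 3 (pop 'z' missing, returns default 167): d = {'a': 13, 'c': 30}, y = 167

167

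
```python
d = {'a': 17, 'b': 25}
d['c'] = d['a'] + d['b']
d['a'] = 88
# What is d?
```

After line 1: d = {'a': 17, 'b': 25}
After line 2 (d['c'] = 17 + 25): d = {'a': 17, 'b': 25, 'c': 42}
After line 3: d = {'a': 88, 'b': 25, 'c': 42}

{'a': 88, 'b': 25, 'c': 42}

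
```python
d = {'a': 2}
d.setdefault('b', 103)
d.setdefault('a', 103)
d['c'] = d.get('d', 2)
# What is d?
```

After line 1: d = {'a': 2}
After line 2 (setdefault adds 'b'=103): d = {'a': 2, 'b': 103}
After line 3 (setdefault 'a' no-op, already exists): d = {'a': 2, 'b': 103}
After line 4 (get('d', 2) returns default since 'd' not in d): d = {'a': 2, 'b': 103, 'c': 2}

{'a': 2, 'b': 103, 'c': 2}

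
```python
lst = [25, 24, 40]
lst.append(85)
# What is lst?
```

[25, 24, 40, 85]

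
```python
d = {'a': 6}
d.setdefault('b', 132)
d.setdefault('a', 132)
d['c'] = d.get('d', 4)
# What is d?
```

After line 1: d = {'a': 6}
After line 2 (setdefault adds 'b'=132): d = {'a': 6, 'b': 132}
After line 3 (setdefault 'a' no-op, already exists): d = {'a': 6, 'b': 132}
After line 4 (get('d', 4) returns default since 'd' not in d): d = {'a': 6, 'b': 132, 'c': 4}

{'a': 6, 'b': 132, 'c': 4}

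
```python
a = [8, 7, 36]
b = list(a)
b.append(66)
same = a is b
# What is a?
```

After line 1: a = [8, 7, 36]
After line 2 (b = list(a) is a shallow copy, new object): a = [8, 7, 36], b = [8, 7, 36]
After line 3 (append only mutates b): a = [8, 7, 36], b = [8, 7, 36, 66]
After line 4 (same = a is b; different objects -> False): same = False

[8, 7, 36]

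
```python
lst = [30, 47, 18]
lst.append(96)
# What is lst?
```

[30, 47, 18, 96]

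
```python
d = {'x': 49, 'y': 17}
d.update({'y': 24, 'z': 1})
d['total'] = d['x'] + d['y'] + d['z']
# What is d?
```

After line 1: d = {'x': 49, 'y': 17}
After line 2 (y overwritten, z added): d = {'x': 49, 'y': 24, 'z': 1}
After line 3 (total = 49 + 24 + 1 = 74): d = {'x': 49, 'y': 24, 'z': 1, 'total': 74}

{'x': 49, 'y': 24, 'z': 1, 'total': 74}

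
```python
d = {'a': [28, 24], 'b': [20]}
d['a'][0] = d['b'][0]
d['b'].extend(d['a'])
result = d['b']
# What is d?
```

After line 1: d = {'a': [28, 24], 'b': [20]}
After line 2 (a[0] = b[0] = 20): d = {'a': [20, 24], 'b': [20]}
After line 3 (b.extend(a) appends [20, 24]): d = {'a': [20, 24], 'b': [20, 20, 24]}
After line 4: result = d['b'] = [20, 20, 24]

{'a': [20, 24], 'b': [20, 20, 24]}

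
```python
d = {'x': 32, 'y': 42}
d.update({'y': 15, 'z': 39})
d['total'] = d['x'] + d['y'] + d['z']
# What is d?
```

After line 1: d = {'x': 32, 'y': 42}
After line 2 (y overwritten, z added): d = {'x': 32, 'y': 15, 'z': 39}
After line 3 (total = 32 + 15 + 39 = 86): d = {'x': 32, 'y': 15, 'z': 39, 'total': 86}

{'x': 32, 'y': 15, 'z': 39, 'total': 86}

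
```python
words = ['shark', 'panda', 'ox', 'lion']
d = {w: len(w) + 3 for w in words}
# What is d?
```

{'shark': 8, 'panda': 8, 'ox': 5, 'lion': 7}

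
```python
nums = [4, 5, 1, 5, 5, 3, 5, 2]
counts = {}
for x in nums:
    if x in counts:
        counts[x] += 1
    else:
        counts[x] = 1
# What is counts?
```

Initial: counts = {}, nums = [4, 5, 1, 5, 5, 3, 5, 2]
See 4: counts = {4: 1}
See 5: counts = {4: 1, 5: 1}
See 1: counts = {4: 1, 5: 1, 1: 1}
See 5: counts = {4: 1, 5: 2, 1: 1}
See 5: counts = {4: 1, 5: 3, 1: 1}
See 3: counts = {4: 1, 5: 3, 1: 1, 3: 1}
See 5: counts = {4: 1, 5: 4, 1: 1, 3: 1}
See 2: counts = {4: 1, 5: 4, 1: 1, 3: 1, 2: 1}

{4: 1, 5: 4, 1: 1, 3: 1, 2: 1}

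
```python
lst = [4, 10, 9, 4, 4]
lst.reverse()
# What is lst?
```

[4, 4, 9, 10, 4]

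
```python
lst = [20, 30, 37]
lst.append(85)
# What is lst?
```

[20, 30, 37, 85]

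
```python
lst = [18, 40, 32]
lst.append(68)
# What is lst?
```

[18, 40, 32, 68]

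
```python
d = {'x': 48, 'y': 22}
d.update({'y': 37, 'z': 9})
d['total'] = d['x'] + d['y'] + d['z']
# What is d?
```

After line 1: d = {'x': 48, 'y': 22}
After line 2 (y overwritten, z added): d = {'x': 48, 'y': 37, 'z': 9}
After line 3 (total = 48 + 37 + 9 = 94): d = {'x': 48, 'y': 37, 'z': 9, 'total': 94}

{'x': 48, 'y': 37, 'z': 9, 'total': 94}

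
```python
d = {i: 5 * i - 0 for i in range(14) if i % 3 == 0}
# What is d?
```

{0: 0, 3: 15, 6: 30, 9: 45, 12: 60}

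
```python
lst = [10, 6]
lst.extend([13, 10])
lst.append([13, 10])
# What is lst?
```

After line 1: lst = [10, 6]
After line 2 (extend unpacks [13, 10]): lst = [10, 6, 13, 10]
After line 3 (append adds [13, 10] as single element): lst = [10, 6, 13, 10, [13, 10]]

[10, 6, 13, 10, [13, 10]]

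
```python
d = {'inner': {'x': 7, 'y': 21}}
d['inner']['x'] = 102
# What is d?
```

After line 1: d = {'inner': {'x': 7, 'y': 21}}
After line 2 (inner x overwritten): d = {'inner': {'x': 102, 'y': 21}}

{'inner': {'x': 102, 'y': 21}}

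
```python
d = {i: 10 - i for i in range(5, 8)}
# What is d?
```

{5: 5, 6: 4, 7: 3}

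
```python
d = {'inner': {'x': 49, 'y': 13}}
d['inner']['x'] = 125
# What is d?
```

After line 1: d = {'inner': {'x': 49, 'y': 13}}
After line 2 (inner x overwritten): d = {'inner': {'x': 125, 'y': 13}}

{'inner': {'x': 125, 'y': 13}}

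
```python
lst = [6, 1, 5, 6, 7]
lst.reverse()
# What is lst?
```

[7, 6, 5, 1, 6]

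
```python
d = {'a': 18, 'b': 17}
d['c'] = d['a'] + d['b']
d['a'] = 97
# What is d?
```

After line 1: d = {'a': 18, 'b': 17}
After line 2 (d['c'] = 18 + 17): d = {'a': 18, 'b': 17, 'c': 35}
After line 3: d = {'a': 97, 'b': 17, 'c': 35}

{'a': 97, 'b': 17, 'c': 35}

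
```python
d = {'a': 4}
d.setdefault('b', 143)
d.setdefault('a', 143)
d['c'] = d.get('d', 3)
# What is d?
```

After line 1: d = {'a': 4}
After line 2 (setdefault adds 'b'=143): d = {'a': 4, 'b': 143}
After line 3 (setdefault 'a' no-op, already exists): d = {'a': 4, 'b': 143}
After line 4 (get('d', 3) returns default since 'd' not in d): d = {'a': 4, 'b': 143, 'c': 3}

{'a': 4, 'b': 143, 'c': 3}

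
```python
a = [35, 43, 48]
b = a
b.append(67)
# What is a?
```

After line 1: a = [35, 43, 48]
After line 2 (b = a is an alias, same object): a = [35, 43, 48], b = [35, 43, 48]
After line 3 (b.append mutates the shared list): a = [35, 43, 48, 67], b = [35, 43, 48, 67]

[35, 43, 48, 67]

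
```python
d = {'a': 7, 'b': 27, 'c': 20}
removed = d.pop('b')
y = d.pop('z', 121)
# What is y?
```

After line 1: d = {'a': 7, 'b': 27, 'c': 20}
After line 2 (pop 'b' returns 27): d = {'a': 7, 'c': 20}, removed = 27
After line 3 (pop 'z' missing, returns default 121): d = {'a': 7, 'c': 20}, y = 121

121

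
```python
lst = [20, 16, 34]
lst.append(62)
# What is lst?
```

[20, 16, 34, 62]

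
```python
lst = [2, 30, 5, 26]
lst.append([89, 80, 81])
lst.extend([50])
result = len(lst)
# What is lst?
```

After line 1: lst = [2, 30, 5, 26]
After line 2 (append adds [89, 80, 81] as single element): lst = [2, 30, 5, 26, [89, 80, 81]]
After line 3 (extend unpacks [50], adds 50): lst = [2, 30, 5, 26, [89, 80, 81], 50]
After line 4: result = len(lst) = 6

[2, 30, 5, 26, [89, 80, 81], 50]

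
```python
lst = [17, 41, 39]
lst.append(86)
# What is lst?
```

[17, 41, 39, 86]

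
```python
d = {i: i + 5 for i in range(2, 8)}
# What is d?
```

{2: 7, 3: 8, 4: 9, 5: 10, 6: 11, 7: 12}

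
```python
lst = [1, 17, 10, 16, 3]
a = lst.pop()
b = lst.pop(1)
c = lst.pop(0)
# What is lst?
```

After line 1: lst = [1, 17, 10, 16, 3]
After line 2 (pop() -> a = 3): lst = [1, 17, 10, 16]
After line 3 (pop(1) -> b = 17): lst = [1, 10, 16]
After line 4 (pop(0) -> c = 1): lst = [10, 16]

[10, 16]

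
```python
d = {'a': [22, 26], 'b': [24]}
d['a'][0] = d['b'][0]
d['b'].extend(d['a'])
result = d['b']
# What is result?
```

After line 1: d = {'a': [22, 26], 'b': [24]}
After line 2 (a[0] = b[0] = 24): d = {'a': [24, 26], 'b': [24]}
After line 3 (b.extend(a) appends [24, 26]): d = {'a': [24, 26], 'b': [24, 24, 26]}
After line 4: result = d['b'] = [24, 24, 26]

[24, 24, 26]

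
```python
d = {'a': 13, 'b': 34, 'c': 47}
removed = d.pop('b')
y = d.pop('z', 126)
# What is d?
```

After line 1: d = {'a': 13, 'b': 34, 'c': 47}
After line 2 (pop 'b' returns 34): d = {'a': 13, 'c': 47}, removed = 34
After line 3 (pop 'z' missing, returns default 126): d = {'a': 13, 'c': 47}, y = 126

{'a': 13, 'c': 47}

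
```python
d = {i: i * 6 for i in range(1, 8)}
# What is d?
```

{1: 6, 2: 12, 3: 18, 4: 24, 5: 30, 6: 36, 7: 42}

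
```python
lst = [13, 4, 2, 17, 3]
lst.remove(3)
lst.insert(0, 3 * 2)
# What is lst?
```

After line 1: lst = [13, 4, 2, 17, 3]
After line 2 (remove first 3): lst = [13, 4, 2, 17]
After line 3 (insert 6 at index 0): lst = [6, 13, 4, 2, 17]

[6, 13, 4, 2, 17]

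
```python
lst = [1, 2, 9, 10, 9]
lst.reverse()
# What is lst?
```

[9, 10, 9, 2, 1]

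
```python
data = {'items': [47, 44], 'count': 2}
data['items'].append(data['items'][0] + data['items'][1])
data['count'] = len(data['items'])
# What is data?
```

After line 1: data = {'items': [47, 44], 'count': 2}
After line 2 (append 47 + 44 = 91): data = {'items': [47, 44, 91], 'count': 2}
After line 3 (count = len(items) = 3): data = {'items': [47, 44, 91], 'count': 3}

{'items': [47, 44, 91], 'count': 3}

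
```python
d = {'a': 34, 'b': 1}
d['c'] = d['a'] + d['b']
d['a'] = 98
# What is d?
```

After line 1: d = {'a': 34, 'b': 1}
After line 2 (d['c'] = 34 + 1): d = {'a': 34, 'b': 1, 'c': 35}
After line 3: d = {'a': 98, 'b': 1, 'c': 35}

{'a': 98, 'b': 1, 'c': 35}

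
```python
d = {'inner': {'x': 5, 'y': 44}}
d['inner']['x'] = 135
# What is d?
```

After line 1: d = {'inner': {'x': 5, 'y': 44}}
After line 2 (inner x overwritten): d = {'inner': {'x': 135, 'y': 44}}

{'inner': {'x': 135, 'y': 44}}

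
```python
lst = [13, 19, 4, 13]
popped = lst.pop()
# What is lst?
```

[13, 19, 4]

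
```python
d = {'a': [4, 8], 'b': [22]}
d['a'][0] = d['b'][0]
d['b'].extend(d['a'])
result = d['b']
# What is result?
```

After line 1: d = {'a': [4, 8], 'b': [22]}
After line 2 (a[0] = b[0] = 22): d = {'a': [22, 8], 'b': [22]}
After line 3 (b.extend(a) appends [22, 8]): d = {'a': [22, 8], 'b': [22, 22, 8]}
After line 4: result = d['b'] = [22, 22, 8]

[22, 22, 8]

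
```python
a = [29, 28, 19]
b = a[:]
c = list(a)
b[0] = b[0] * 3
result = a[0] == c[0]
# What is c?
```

After line 1: a = [29, 28, 19]
After line 2 (b = a[:], copy): a = [29, 28, 19], b = [29, 28, 19]
After line 3 (c = list(a) is a copy, new object): c = [29, 28, 19]
After line 4 (b[0] = 29 * 3 = 87; only b mutates (copy)): a = [29, 28, 19], b = [87, 28, 19], c = [29, 28, 19]
After line 5 (a[0] = 29, c[0] = 29; result = True)

[29, 28, 19]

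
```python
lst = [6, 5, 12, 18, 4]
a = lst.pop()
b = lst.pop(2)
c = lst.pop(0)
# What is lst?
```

After line 1: lst = [6, 5, 12, 18, 4]
After line 2 (pop() -> a = 4): lst = [6, 5, 12, 18]
After line 3 (pop(2) -> b = 12): lst = [6, 5, 18]
After line 4 (pop(0) -> c = 6): lst = [5, 18]

[5, 18]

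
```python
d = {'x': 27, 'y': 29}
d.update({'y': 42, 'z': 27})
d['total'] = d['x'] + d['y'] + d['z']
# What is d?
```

After line 1: d = {'x': 27, 'y': 29}
After line 2 (y overwritten, z added): d = {'x': 27, 'y': 42, 'z': 27}
After line 3 (total = 27 + 42 + 27 = 96): d = {'x': 27, 'y': 42, 'z': 27, 'total': 96}

{'x': 27, 'y': 42, 'z': 27, 'total': 96}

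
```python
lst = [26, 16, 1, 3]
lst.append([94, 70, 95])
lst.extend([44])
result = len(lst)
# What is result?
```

After line 1: lst = [26, 16, 1, 3]
After line 2 (append adds [94, 70, 95] as single element): lst = [26, 16, 1, 3, [94, 70, 95]]
After line 3 (extend unpacks [44], adds 44): lst = [26, 16, 1, 3, [94, 70, 95], 44]
After line 4: result = len(lst) = 6

6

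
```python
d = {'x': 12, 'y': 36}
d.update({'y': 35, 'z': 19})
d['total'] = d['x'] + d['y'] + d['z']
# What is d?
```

After line 1: d = {'x': 12, 'y': 36}
After line 2 (y overwritten, z added): d = {'x': 12, 'y': 35, 'z': 19}
After line 3 (total = 12 + 35 + 19 = 66): d = {'x': 12, 'y': 35, 'z': 19, 'total': 66}

{'x': 12, 'y': 35, 'z': 19, 'total': 66}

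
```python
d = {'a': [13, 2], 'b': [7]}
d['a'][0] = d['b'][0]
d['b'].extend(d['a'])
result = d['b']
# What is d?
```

After line 1: d = {'a': [13, 2], 'b': [7]}
After line 2 (a[0] = b[0] = 7): d = {'a': [7, 2], 'b': [7]}
After line 3 (b.extend(a) appends [7, 2]): d = {'a': [7, 2], 'b': [7, 7, 2]}
After line 4: result = d['b'] = [7, 7, 2]

{'a': [7, 2], 'b': [7, 7, 2]}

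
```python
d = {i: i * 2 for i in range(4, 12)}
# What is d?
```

{4: 8, 5: 10, 6: 12, 7: 14, 8: 16, 9: 18, 10: 20, 11: 22}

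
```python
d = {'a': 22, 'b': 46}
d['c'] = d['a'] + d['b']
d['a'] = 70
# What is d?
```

After line 1: d = {'a': 22, 'b': 46}
After line 2 (d['c'] = 22 + 46): d = {'a': 22, 'b': 46, 'c': 68}
After line 3: d = {'a': 70, 'b': 46, 'c': 68}

{'a': 70, 'b': 46, 'c': 68}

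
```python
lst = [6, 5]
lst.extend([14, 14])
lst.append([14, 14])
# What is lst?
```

After line 1: lst = [6, 5]
After line 2 (extend unpacks [14, 14]): lst = [6, 5, 14, 14]
After line 3 (append adds [14, 14] as single element): lst = [6, 5, 14, 14, [14, 14]]

[6, 5, 14, 14, [14, 14]]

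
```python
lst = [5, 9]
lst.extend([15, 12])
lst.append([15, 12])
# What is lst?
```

After line 1: lst = [5, 9]
After line 2 (extend unpacks [15, 12]): lst = [5, 9, 15, 12]
After line 3 (append adds [15, 12] as single element): lst = [5, 9, 15, 12, [15, 12]]

[5, 9, 15, 12, [15, 12]]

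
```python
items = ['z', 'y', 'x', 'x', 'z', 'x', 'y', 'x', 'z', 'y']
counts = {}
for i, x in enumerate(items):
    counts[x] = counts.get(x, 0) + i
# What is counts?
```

Initial: counts = {}, items = ['z', 'y', 'x', 'x', 'z', 'x', 'y', 'x', 'z', 'y']
i=0, x='z': counts = {'z': 0}
i=1, x='y': counts = {'z': 0, 'y': 1}
i=2, x='x': counts = {'z': 0, 'y': 1, 'x': 2}
i=3, x='x': counts = {'z': 0, 'y': 1, 'x': 5}
i=4, x='z': counts = {'z': 4, 'y': 1, 'x': 5}
i=5, x='x': counts = {'z': 4, 'y': 1, 'x': 10}
i=6, x='y': counts = {'z': 4, 'y': 7, 'x': 10}
i=7, x='x': counts = {'z': 4, 'y': 7, 'x': 17}
i=8, x='z': counts = {'z': 12, 'y': 7, 'x': 17}
i=9, x='y': counts = {'z': 12, 'y': 16, 'x': 17}

{'z': 12, 'y': 16, 'x': 17}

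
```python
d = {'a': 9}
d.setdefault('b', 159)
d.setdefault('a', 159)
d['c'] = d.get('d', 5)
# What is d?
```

After line 1: d = {'a': 9}
After line 2 (setdefault adds 'b'=159): d = {'a': 9, 'b': 159}
After line 3 (setdefault 'a' no-op, already exists): d = {'a': 9, 'b': 159}
After line 4 (get('d', 5) returns default since 'd' not in d): d = {'a': 9, 'b': 159, 'c': 5}

{'a': 9, 'b': 159, 'c': 5}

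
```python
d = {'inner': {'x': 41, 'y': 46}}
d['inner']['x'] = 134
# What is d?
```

After line 1: d = {'inner': {'x': 41, 'y': 46}}
After line 2 (inner x overwritten): d = {'inner': {'x': 134, 'y': 46}}

{'inner': {'x': 134, 'y': 46}}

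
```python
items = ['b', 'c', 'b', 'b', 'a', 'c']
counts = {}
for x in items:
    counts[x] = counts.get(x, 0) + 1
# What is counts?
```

Initial: counts = {}, items = ['b', 'c', 'b', 'b', 'a', 'c']
See 'b': counts = {'b': 1}
See 'c': counts = {'b': 1, 'c': 1}
See 'b': counts = {'b': 2, 'c': 1}
See 'b': counts = {'b': 3, 'c': 1}
See 'a': counts = {'b': 3, 'c': 1, 'a': 1}
See 'c': counts = {'b': 3, 'c': 2, 'a': 1}

{'b': 3, 'c': 2, 'a': 1}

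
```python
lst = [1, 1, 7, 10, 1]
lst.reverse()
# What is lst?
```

[1, 10, 7, 1, 1]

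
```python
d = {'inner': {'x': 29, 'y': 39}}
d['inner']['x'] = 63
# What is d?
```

After line 1: d = {'inner': {'x': 29, 'y': 39}}
After line 2 (inner x overwritten): d = {'inner': {'x': 63, 'y': 39}}

{'inner': {'x': 63, 'y': 39}}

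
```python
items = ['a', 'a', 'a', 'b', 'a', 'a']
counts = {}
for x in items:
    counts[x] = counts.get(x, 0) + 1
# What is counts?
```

Initial: counts = {}, items = ['a', 'a', 'a', 'b', 'a', 'a']
See 'a': counts = {'a': 1}
See 'a': counts = {'a': 2}
See 'a': counts = {'a': 3}
See 'b': counts = {'a': 3, 'b': 1}
See 'a': counts = {'a': 4, 'b': 1}
See 'a': counts = {'a': 5, 'b': 1}

{'a': 5, 'b': 1}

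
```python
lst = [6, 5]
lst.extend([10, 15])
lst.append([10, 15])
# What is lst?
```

After line 1: lst = [6, 5]
After line 2 (extend unpacks [10, 15]): lst = [6, 5, 10, 15]
After line 3 (append adds [10, 15] as single element): lst = [6, 5, 10, 15, [10, 15]]

[6, 5, 10, 15, [10, 15]]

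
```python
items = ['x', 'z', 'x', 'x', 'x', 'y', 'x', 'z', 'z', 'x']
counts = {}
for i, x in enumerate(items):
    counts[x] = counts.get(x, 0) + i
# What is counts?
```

Initial: counts = {}, items = ['x', 'z', 'x', 'x', 'x', 'y', 'x', 'z', 'z', 'x']
i=0, x='x': counts = {'x': 0}
i=1, x='z': counts = {'x': 0, 'z': 1}
i=2, x='x': counts = {'x': 2, 'z': 1}
i=3, x='x': counts = {'x': 5, 'z': 1}
i=4, x='x': counts = {'x': 9, 'z': 1}
i=5, x='y': counts = {'x': 9, 'z': 1, 'y': 5}
i=6, x='x': counts = {'x': 15, 'z': 1, 'y': 5}
i=7, x='z': counts = {'x': 15, 'z': 8, 'y': 5}
i=8, x='z': counts = {'x': 15, 'z': 16, 'y': 5}
i=9, x='x': counts = {'x': 24, 'z': 16, 'y': 5}

{'x': 24, 'z': 16, 'y': 5}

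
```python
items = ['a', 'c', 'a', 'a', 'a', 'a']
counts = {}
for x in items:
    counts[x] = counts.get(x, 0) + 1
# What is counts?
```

Initial: counts = {}, items = ['a', 'c', 'a', 'a', 'a', 'a']
See 'a': counts = {'a': 1}
See 'c': counts = {'a': 1, 'c': 1}
See 'a': counts = {'a': 2, 'c': 1}
See 'a': counts = {'a': 3, 'c': 1}
See 'a': counts = {'a': 4, 'c': 1}
See 'a': counts = {'a': 5, 'c': 1}

{'a': 5, 'c': 1}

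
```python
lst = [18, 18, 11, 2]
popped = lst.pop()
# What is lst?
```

[18, 18, 11]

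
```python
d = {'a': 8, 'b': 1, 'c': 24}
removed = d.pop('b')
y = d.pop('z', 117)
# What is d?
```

After line 1: d = {'a': 8, 'b': 1, 'c': 24}
After line 2 (pop 'b' returns 1): d = {'a': 8, 'c': 24}, removed = 1
After line 3 (pop 'z' missing, returns default 117): d = {'a': 8, 'c': 24}, y = 117

{'a': 8, 'c': 24}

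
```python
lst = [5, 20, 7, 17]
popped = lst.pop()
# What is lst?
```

[5, 20, 7]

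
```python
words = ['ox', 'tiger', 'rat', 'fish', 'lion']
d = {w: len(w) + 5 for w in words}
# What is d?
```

{'ox': 7, 'tiger': 10, 'rat': 8, 'fish': 9, 'lion': 9}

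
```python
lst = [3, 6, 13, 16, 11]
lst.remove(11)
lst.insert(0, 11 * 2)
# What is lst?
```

After line 1: lst = [3, 6, 13, 16, 11]
After line 2 (remove first 11): lst = [3, 6, 13, 16]
After line 3 (insert 22 at index 0): lst = [22, 3, 6, 13, 16]

[22, 3, 6, 13, 16]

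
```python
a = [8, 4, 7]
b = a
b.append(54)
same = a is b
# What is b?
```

After line 1: a = [8, 4, 7]
After line 2 (b = a is an alias, same object): a = [8, 4, 7], b = [8, 4, 7]
After line 3 (b.append mutates the shared list): a = [8, 4, 7, 54], b = [8, 4, 7, 54]
After line 4 (same = a is b; same object -> True): same = True

[8, 4, 7, 54]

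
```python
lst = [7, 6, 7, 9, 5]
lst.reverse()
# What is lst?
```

[5, 9, 7, 6, 7]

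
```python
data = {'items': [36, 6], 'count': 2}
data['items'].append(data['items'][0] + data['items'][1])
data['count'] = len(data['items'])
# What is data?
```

After line 1: data = {'items': [36, 6], 'count': 2}
After line 2 (append 36 + 6 = 42): data = {'items': [36, 6, 42], 'count': 2}
After line 3 (count = len(items) = 3): data = {'items': [36, 6, 42], 'count': 3}

{'items': [36, 6, 42], 'count': 3}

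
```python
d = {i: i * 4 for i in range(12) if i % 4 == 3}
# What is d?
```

{3: 12, 7: 28, 11: 44}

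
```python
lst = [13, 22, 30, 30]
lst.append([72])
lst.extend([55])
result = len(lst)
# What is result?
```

After line 1: lst = [13, 22, 30, 30]
After line 2 (append adds [72] as single element): lst = [13, 22, 30, 30, [72]]
After line 3 (extend unpacks [55], adds 55): lst = [13, 22, 30, 30, [72], 55]
After line 4: result = len(lst) = 6

6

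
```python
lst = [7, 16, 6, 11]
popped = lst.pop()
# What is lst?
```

[7, 16, 6]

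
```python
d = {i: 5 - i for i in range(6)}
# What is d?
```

{0: 5, 1: 4, 2: 3, 3: 2, 4: 1, 5: 0}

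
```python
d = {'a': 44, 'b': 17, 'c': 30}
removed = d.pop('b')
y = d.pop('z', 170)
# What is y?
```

After line 1: d = {'a': 44, 'b': 17, 'c': 30}
After line 2 (pop 'b' returns 17): d = {'a': 44, 'c': 30}, removed = 17
After line 3 (pop 'z' missing, returns default 170): d = {'a': 44, 'c': 30}, y = 170

170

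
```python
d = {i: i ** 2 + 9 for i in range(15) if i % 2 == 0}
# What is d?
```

{0: 9, 2: 13, 4: 25, 6: 45, 8: 73, 10: 109, 12: 153, 14: 205}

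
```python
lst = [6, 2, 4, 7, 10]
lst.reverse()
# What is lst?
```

[10, 7, 4, 2, 6]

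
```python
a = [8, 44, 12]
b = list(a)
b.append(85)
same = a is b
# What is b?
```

After line 1: a = [8, 44, 12]
After line 2 (b = list(a) is a shallow copy, new object): a = [8, 44, 12], b = [8, 44, 12]
After line 3 (append only mutates b): a = [8, 44, 12], b = [8, 44, 12, 85]
After line 4 (same = a is b; different objects -> False): same = False

[8, 44, 12, 85]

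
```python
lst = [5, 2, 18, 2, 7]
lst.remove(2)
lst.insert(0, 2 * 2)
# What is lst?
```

After line 1: lst = [5, 2, 18, 2, 7]
After line 2 (remove first 2): lst = [5, 18, 2, 7]
After line 3 (insert 4 at index 0): lst = [4, 5, 18, 2, 7]

[4, 5, 18, 2, 7]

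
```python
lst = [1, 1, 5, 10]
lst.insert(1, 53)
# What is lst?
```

[1, 53, 1, 5, 10]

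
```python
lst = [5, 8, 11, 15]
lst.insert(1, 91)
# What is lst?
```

[5, 91, 8, 11, 15]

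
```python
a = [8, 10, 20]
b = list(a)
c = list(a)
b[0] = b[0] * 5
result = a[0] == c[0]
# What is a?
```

After line 1: a = [8, 10, 20]
After line 2 (b = list(a), copy): a = [8, 10, 20], b = [8, 10, 20]
After line 3 (c = list(a) is a copy, new object): c = [8, 10, 20]
After line 4 (b[0] = 8 * 5 = 40; only b mutates (copy)): a = [8, 10, 20], b = [40, 10, 20], c = [8, 10, 20]
After line 5 (a[0] = 8, c[0] = 8; result = True)

[8, 10, 20]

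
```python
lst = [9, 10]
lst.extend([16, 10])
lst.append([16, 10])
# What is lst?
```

After line 1: lst = [9, 10]
After line 2 (extend unpacks [16, 10]): lst = [9, 10, 16, 10]
After line 3 (append adds [16, 10] as single element): lst = [9, 10, 16, 10, [16, 10]]

[9, 10, 16, 10, [16, 10]]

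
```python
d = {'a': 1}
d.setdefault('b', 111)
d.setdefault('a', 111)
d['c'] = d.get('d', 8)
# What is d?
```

After line 1: d = {'a': 1}
After line 2 (setdefault adds 'b'=111): d = {'a': 1, 'b': 111}
After line 3 (setdefault 'a' no-op, already exists): d = {'a': 1, 'b': 111}
After line 4 (get('d', 8) returns default since 'd' not in d): d = {'a': 1, 'b': 111, 'c': 8}

{'a': 1, 'b': 111, 'c': 8}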